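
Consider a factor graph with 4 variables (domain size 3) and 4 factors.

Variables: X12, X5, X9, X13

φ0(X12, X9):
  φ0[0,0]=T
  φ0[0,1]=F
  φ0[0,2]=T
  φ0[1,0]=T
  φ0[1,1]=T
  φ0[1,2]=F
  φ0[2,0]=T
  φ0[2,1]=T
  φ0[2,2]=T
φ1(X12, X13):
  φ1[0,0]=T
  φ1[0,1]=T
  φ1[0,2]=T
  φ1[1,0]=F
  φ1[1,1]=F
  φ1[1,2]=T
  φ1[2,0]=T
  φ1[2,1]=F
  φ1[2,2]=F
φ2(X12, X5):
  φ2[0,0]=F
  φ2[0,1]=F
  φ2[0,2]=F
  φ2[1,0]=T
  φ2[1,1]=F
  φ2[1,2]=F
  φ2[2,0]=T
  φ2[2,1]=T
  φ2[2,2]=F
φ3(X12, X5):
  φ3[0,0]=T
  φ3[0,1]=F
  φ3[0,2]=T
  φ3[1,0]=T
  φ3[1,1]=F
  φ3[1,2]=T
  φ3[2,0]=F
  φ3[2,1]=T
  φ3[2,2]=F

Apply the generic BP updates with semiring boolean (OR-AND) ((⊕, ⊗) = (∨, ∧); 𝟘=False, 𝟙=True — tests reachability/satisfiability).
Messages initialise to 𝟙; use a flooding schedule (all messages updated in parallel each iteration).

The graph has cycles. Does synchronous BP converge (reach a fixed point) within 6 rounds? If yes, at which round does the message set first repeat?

init: all messages = 𝟙 over 3 values
r1 m[φ0→X12] = [T, T, T]
r1 m[φ0→X9] = [T, T, T]
r1 m[φ1→X12] = [T, T, T]
r1 m[φ1→X13] = [T, T, T]
r1 m[φ2→X12] = [F, T, T]
r1 m[φ2→X5] = [T, T, F]
r1 m[φ3→X12] = [T, T, T]
r1 m[φ3→X5] = [T, T, T]
r1 m[X12→φ0] = [T, T, T]
r1 m[X12→φ1] = [T, T, T]
r1 m[X12→φ2] = [T, T, T]
r1 m[X12→φ3] = [T, T, T]
r1 m[X5→φ2] = [T, T, T]
r1 m[X5→φ3] = [T, T, T]
r1 m[X9→φ0] = [T, T, T]
r1 m[X13→φ1] = [T, T, T]
r2 m[φ0→X12] = [T, T, T]
r2 m[φ0→X9] = [T, T, T]
r2 m[φ1→X12] = [T, T, T]
r2 m[φ1→X13] = [T, T, T]
r2 m[φ2→X12] = [F, T, T]
r2 m[φ2→X5] = [T, T, F]
r2 m[φ3→X12] = [T, T, T]
r2 m[φ3→X5] = [T, T, T]
r2 m[X12→φ0] = [F, T, T]
r2 m[X12→φ1] = [F, T, T]
r2 m[X12→φ2] = [T, T, T]
r2 m[X12→φ3] = [F, T, T]
r2 m[X5→φ2] = [T, T, T]
r2 m[X5→φ3] = [T, T, F]
r2 m[X9→φ0] = [T, T, T]
r2 m[X13→φ1] = [T, T, T]
r3 m[φ0→X12] = [T, T, T]
r3 m[φ0→X9] = [T, T, T]
r3 m[φ1→X12] = [T, T, T]
r3 m[φ1→X13] = [T, F, T]
r3 m[φ2→X12] = [F, T, T]
r3 m[φ2→X5] = [T, T, F]
r3 m[φ3→X12] = [T, T, T]
r3 m[φ3→X5] = [T, T, T]
r3 m[X12→φ0] = [F, T, T]
r3 m[X12→φ1] = [F, T, T]
r3 m[X12→φ2] = [T, T, T]
r3 m[X12→φ3] = [F, T, T]
r3 m[X5→φ2] = [T, T, T]
r3 m[X5→φ3] = [T, T, F]
r3 m[X9→φ0] = [T, T, T]
r3 m[X13→φ1] = [T, T, T]
r4 m[φ0→X12] = [T, T, T]
r4 m[φ0→X9] = [T, T, T]
r4 m[φ1→X12] = [T, T, T]
r4 m[φ1→X13] = [T, F, T]
r4 m[φ2→X12] = [F, T, T]
r4 m[φ2→X5] = [T, T, F]
r4 m[φ3→X12] = [T, T, T]
r4 m[φ3→X5] = [T, T, T]
r4 m[X12→φ0] = [F, T, T]
r4 m[X12→φ1] = [F, T, T]
r4 m[X12→φ2] = [T, T, T]
r4 m[X12→φ3] = [F, T, T]
r4 m[X5→φ2] = [T, T, T]
r4 m[X5→φ3] = [T, T, F]
r4 m[X9→φ0] = [T, T, T]
r4 m[X13→φ1] = [T, T, T]
fixed point reached at round 4
messages reach a fixed point at round 4

CONVERGED at round 4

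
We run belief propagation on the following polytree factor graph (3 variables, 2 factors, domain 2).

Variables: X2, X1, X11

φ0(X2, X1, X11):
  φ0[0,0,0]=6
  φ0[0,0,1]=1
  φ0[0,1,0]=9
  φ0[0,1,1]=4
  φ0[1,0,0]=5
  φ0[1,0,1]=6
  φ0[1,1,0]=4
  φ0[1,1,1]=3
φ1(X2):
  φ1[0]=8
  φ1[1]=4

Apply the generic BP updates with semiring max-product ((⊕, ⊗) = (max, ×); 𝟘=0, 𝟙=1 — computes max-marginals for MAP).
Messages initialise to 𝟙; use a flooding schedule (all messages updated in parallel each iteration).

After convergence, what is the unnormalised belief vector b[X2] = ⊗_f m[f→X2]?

init: all messages = 𝟙 over 2 values
r1 m[φ0→X2] = [9, 6]
r1 m[φ0→X1] = [6, 9]
r1 m[φ0→X11] = [9, 6]
r1 m[φ1→X2] = [8, 4]
r1 m[X2→φ0] = [1, 1]
r1 m[X2→φ1] = [1, 1]
r1 m[X1→φ0] = [1, 1]
r1 m[X11→φ0] = [1, 1]
r2 m[φ0→X2] = [9, 6]
r2 m[φ0→X1] = [6, 9]
r2 m[φ0→X11] = [9, 6]
r2 m[φ1→X2] = [8, 4]
r2 m[X2→φ0] = [8, 4]
r2 m[X2→φ1] = [9, 6]
r2 m[X1→φ0] = [1, 1]
r2 m[X11→φ0] = [1, 1]
r3 m[φ0→X2] = [9, 6]
r3 m[φ0→X1] = [48, 72]
r3 m[φ0→X11] = [72, 32]
r3 m[φ1→X2] = [8, 4]
r3 m[X2→φ0] = [8, 4]
r3 m[X2→φ1] = [9, 6]
r3 m[X1→φ0] = [1, 1]
r3 m[X11→φ0] = [1, 1]
r4 m[φ0→X2] = [9, 6]
r4 m[φ0→X1] = [48, 72]
r4 m[φ0→X11] = [72, 32]
r4 m[φ1→X2] = [8, 4]
r4 m[X2→φ0] = [8, 4]
r4 m[X2→φ1] = [9, 6]
r4 m[X1→φ0] = [1, 1]
r4 m[X11→φ0] = [1, 1]
fixed point reached at round 4
b[X2] = ⊗ incoming = [72, 24]

b[X2] = [72, 24]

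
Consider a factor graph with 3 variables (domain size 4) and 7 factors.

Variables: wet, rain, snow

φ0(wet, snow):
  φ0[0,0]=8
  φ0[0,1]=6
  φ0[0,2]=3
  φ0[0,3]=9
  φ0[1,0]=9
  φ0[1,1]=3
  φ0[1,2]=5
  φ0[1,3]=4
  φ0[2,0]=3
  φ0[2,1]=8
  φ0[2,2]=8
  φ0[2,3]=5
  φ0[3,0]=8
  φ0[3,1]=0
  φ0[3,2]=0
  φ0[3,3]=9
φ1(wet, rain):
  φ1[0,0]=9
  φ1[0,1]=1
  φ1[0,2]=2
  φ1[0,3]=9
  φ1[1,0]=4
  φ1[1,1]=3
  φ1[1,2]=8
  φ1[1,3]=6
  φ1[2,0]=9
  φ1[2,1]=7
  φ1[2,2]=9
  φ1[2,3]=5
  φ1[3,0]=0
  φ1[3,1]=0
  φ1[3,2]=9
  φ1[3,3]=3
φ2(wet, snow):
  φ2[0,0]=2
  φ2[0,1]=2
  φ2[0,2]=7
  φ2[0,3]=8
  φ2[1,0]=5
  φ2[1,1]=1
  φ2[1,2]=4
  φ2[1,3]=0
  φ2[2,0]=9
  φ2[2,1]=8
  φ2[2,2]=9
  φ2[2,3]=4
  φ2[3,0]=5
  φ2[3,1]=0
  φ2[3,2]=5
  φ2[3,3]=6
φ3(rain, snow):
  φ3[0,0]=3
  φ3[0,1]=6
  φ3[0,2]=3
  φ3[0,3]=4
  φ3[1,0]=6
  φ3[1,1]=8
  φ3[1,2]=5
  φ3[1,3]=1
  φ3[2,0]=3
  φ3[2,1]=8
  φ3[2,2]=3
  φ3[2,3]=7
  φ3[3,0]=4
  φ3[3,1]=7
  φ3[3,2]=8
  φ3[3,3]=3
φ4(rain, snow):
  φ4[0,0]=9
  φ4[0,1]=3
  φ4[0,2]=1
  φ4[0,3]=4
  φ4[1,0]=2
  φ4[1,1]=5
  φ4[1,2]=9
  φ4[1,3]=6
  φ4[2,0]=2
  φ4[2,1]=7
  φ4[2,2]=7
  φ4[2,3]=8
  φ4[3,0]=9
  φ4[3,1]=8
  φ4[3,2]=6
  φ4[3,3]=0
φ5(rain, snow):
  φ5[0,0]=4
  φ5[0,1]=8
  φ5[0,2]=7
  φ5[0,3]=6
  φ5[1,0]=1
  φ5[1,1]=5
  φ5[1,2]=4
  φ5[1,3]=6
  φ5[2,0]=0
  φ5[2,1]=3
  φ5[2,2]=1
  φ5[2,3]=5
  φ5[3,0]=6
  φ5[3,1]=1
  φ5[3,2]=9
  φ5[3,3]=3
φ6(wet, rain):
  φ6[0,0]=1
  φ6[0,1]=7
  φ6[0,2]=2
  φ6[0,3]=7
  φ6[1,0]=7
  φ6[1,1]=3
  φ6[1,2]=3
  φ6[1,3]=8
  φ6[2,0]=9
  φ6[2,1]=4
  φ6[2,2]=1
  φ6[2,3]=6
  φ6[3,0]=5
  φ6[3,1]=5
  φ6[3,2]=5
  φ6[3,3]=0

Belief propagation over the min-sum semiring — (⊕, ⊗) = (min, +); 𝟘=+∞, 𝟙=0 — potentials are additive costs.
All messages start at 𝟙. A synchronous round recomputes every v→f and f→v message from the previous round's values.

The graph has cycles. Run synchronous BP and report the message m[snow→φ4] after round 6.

message @ round 6 = [107, 95, 106, 100]

init: all messages = 𝟙 over 4 values
r1 m[φ0→wet] = [3, 3, 3, 0]
r1 m[φ0→snow] = [3, 0, 0, 4]
r1 m[φ1→wet] = [1, 3, 5, 0]
r1 m[φ1→rain] = [0, 0, 2, 3]
r1 m[φ2→wet] = [2, 0, 4, 0]
r1 m[φ2→snow] = [2, 0, 4, 0]
r1 m[φ3→rain] = [3, 1, 3, 3]
r1 m[φ3→snow] = [3, 6, 3, 1]
r1 m[φ4→rain] = [1, 2, 2, 0]
r1 m[φ4→snow] = [2, 3, 1, 0]
r1 m[φ5→rain] = [4, 1, 0, 1]
r1 m[φ5→snow] = [0, 1, 1, 3]
r1 m[φ6→wet] = [1, 3, 1, 0]
r1 m[φ6→rain] = [1, 3, 1, 0]
r1 m[wet→φ0] = [0, 0, 0, 0]
r1 m[wet→φ1] = [0, 0, 0, 0]
r1 m[wet→φ2] = [0, 0, 0, 0]
r1 m[wet→φ6] = [0, 0, 0, 0]
r1 m[rain→φ1] = [0, 0, 0, 0]
r1 m[rain→φ3] = [0, 0, 0, 0]
r1 m[rain→φ4] = [0, 0, 0, 0]
r1 m[rain→φ5] = [0, 0, 0, 0]
r1 m[rain→φ6] = [0, 0, 0, 0]
r1 m[snow→φ0] = [0, 0, 0, 0]
r1 m[snow→φ2] = [0, 0, 0, 0]
r1 m[snow→φ3] = [0, 0, 0, 0]
r1 m[snow→φ4] = [0, 0, 0, 0]
r1 m[snow→φ5] = [0, 0, 0, 0]
r2 m[φ0→wet] = [3, 3, 3, 0]
r2 m[φ0→snow] = [3, 0, 0, 4]
r2 m[φ1→wet] = [1, 3, 5, 0]
r2 m[φ1→rain] = [0, 0, 2, 3]
r2 m[φ2→wet] = [2, 0, 4, 0]
r2 m[φ2→snow] = [2, 0, 4, 0]
r2 m[φ3→rain] = [3, 1, 3, 3]
r2 m[φ3→snow] = [3, 6, 3, 1]
r2 m[φ4→rain] = [1, 2, 2, 0]
r2 m[φ4→snow] = [2, 3, 1, 0]
r2 m[φ5→rain] = [4, 1, 0, 1]
r2 m[φ5→snow] = [0, 1, 1, 3]
r2 m[φ6→wet] = [1, 3, 1, 0]
r2 m[φ6→rain] = [1, 3, 1, 0]
r2 m[wet→φ0] = [4, 6, 10, 0]
r2 m[wet→φ1] = [6, 6, 8, 0]
r2 m[wet→φ2] = [5, 9, 9, 0]
r2 m[wet→φ6] = [6, 6, 12, 0]
r2 m[rain→φ1] = [9, 7, 6, 4]
r2 m[rain→φ3] = [6, 6, 5, 4]
r2 m[rain→φ4] = [8, 5, 6, 7]
r2 m[rain→φ5] = [5, 6, 8, 6]
r2 m[rain→φ6] = [8, 4, 7, 7]
r2 m[snow→φ0] = [7, 10, 9, 4]
r2 m[snow→φ2] = [8, 10, 5, 8]
r2 m[snow→φ3] = [7, 4, 6, 7]
r2 m[snow→φ4] = [8, 7, 8, 8]
r2 m[snow→φ5] = [10, 9, 8, 5]
r3 m[φ0→wet] = [12, 8, 9, 9]
r3 m[φ0→snow] = [8, 0, 0, 9]
r3 m[φ1→wet] = [8, 10, 9, 7]
r3 m[φ1→rain] = [0, 0, 8, 3]
r3 m[φ2→wet] = [10, 8, 12, 10]
r3 m[φ2→snow] = [5, 0, 5, 6]
r3 m[φ3→rain] = [9, 8, 9, 10]
r3 m[φ3→snow] = [8, 11, 8, 7]
r3 m[φ4→rain] = [9, 10, 10, 8]
r3 m[φ4→snow] = [7, 10, 9, 7]
r3 m[φ5→rain] = [11, 11, 9, 8]
r3 m[φ5→snow] = [7, 7, 9, 9]
r3 m[φ6→wet] = [9, 7, 8, 7]
r3 m[φ6→rain] = [5, 5, 5, 0]
r3 m[wet→φ0] = [4, 6, 10, 0]
r3 m[wet→φ1] = [6, 6, 8, 0]
r3 m[wet→φ2] = [5, 9, 9, 0]
r3 m[wet→φ6] = [6, 6, 12, 0]
r3 m[rain→φ1] = [9, 7, 6, 4]
r3 m[rain→φ3] = [6, 6, 5, 4]
r3 m[rain→φ4] = [8, 5, 6, 7]
r3 m[rain→φ5] = [5, 6, 8, 6]
r3 m[rain→φ6] = [8, 4, 7, 7]
r3 m[snow→φ0] = [7, 10, 9, 4]
r3 m[snow→φ2] = [8, 10, 5, 8]
r3 m[snow→φ3] = [7, 4, 6, 7]
r3 m[snow→φ4] = [8, 7, 8, 8]
r3 m[snow→φ5] = [10, 9, 8, 5]
r4 m[φ0→wet] = [12, 8, 9, 9]
r4 m[φ0→snow] = [8, 0, 0, 9]
r4 m[φ1→wet] = [8, 10, 9, 7]
r4 m[φ1→rain] = [0, 0, 8, 3]
r4 m[φ2→wet] = [10, 8, 12, 10]
r4 m[φ2→snow] = [5, 0, 5, 6]
r4 m[φ3→rain] = [9, 8, 9, 10]
r4 m[φ3→snow] = [8, 11, 8, 7]
r4 m[φ4→rain] = [9, 10, 10, 8]
r4 m[φ4→snow] = [7, 10, 9, 7]
r4 m[φ5→rain] = [11, 11, 9, 8]
r4 m[φ5→snow] = [7, 7, 9, 9]
r4 m[φ6→wet] = [9, 7, 8, 7]
r4 m[φ6→rain] = [5, 5, 5, 0]
r4 m[wet→φ0] = [27, 25, 29, 24]
r4 m[wet→φ1] = [31, 23, 29, 26]
r4 m[wet→φ2] = [29, 25, 26, 23]
r4 m[wet→φ6] = [30, 26, 30, 26]
r4 m[rain→φ1] = [34, 34, 33, 26]
r4 m[rain→φ3] = [25, 26, 32, 19]
r4 m[rain→φ4] = [25, 24, 31, 21]
r4 m[rain→φ5] = [23, 23, 32, 21]
r4 m[rain→φ6] = [29, 29, 36, 29]
r4 m[snow→φ0] = [27, 28, 31, 29]
r4 m[snow→φ2] = [30, 28, 26, 32]
r4 m[snow→φ3] = [27, 17, 23, 31]
r4 m[snow→φ4] = [28, 18, 22, 31]
r4 m[snow→φ5] = [28, 21, 22, 29]
r5 m[φ0→wet] = [34, 31, 30, 28]
r5 m[φ0→snow] = [32, 24, 24, 29]
r5 m[φ1→wet] = [35, 32, 31, 29]
r5 m[φ1→rain] = [26, 26, 31, 29]
r5 m[φ2→wet] = [30, 29, 35, 28]
r5 m[φ2→snow] = [28, 23, 28, 25]
r5 m[φ3→rain] = [23, 25, 25, 24]
r5 m[φ3→snow] = [23, 26, 27, 22]
r5 m[φ4→rain] = [21, 23, 25, 26]
r5 m[φ4→snow] = [26, 28, 26, 21]
r5 m[φ5→rain] = [29, 26, 23, 22]
r5 m[φ5→snow] = [24, 22, 27, 24]
r5 m[φ6→wet] = [30, 32, 33, 29]
r5 m[φ6→rain] = [31, 29, 29, 26]
r5 m[wet→φ0] = [27, 25, 29, 24]
r5 m[wet→φ1] = [31, 23, 29, 26]
r5 m[wet→φ2] = [29, 25, 26, 23]
r5 m[wet→φ6] = [30, 26, 30, 26]
r5 m[rain→φ1] = [34, 34, 33, 26]
r5 m[rain→φ3] = [25, 26, 32, 19]
r5 m[rain→φ4] = [25, 24, 31, 21]
r5 m[rain→φ5] = [23, 23, 32, 21]
r5 m[rain→φ6] = [29, 29, 36, 29]
r5 m[snow→φ0] = [27, 28, 31, 29]
r5 m[snow→φ2] = [30, 28, 26, 32]
r5 m[snow→φ3] = [27, 17, 23, 31]
r5 m[snow→φ4] = [28, 18, 22, 31]
r5 m[snow→φ5] = [28, 21, 22, 29]
r6 m[φ0→wet] = [34, 31, 30, 28]
r6 m[φ0→snow] = [32, 24, 24, 29]
r6 m[φ1→wet] = [35, 32, 31, 29]
r6 m[φ1→rain] = [26, 26, 31, 29]
r6 m[φ2→wet] = [30, 29, 35, 28]
r6 m[φ2→snow] = [28, 23, 28, 25]
r6 m[φ3→rain] = [23, 25, 25, 24]
r6 m[φ3→snow] = [23, 26, 27, 22]
r6 m[φ4→rain] = [21, 23, 25, 26]
r6 m[φ4→snow] = [26, 28, 26, 21]
r6 m[φ5→rain] = [29, 26, 23, 22]
r6 m[φ5→snow] = [24, 22, 27, 24]
r6 m[φ6→wet] = [30, 32, 33, 29]
r6 m[φ6→rain] = [31, 29, 29, 26]
r6 m[wet→φ0] = [95, 93, 99, 86]
r6 m[wet→φ1] = [94, 92, 98, 85]
r6 m[wet→φ2] = [99, 95, 94, 86]
r6 m[wet→φ6] = [99, 92, 96, 85]
r6 m[rain→φ1] = [104, 103, 102, 98]
r6 m[rain→φ3] = [107, 104, 108, 103]
r6 m[rain→φ4] = [109, 106, 108, 101]
r6 m[rain→φ5] = [101, 103, 110, 105]
r6 m[rain→φ6] = [99, 100, 104, 101]
r6 m[snow→φ0] = [101, 99, 108, 92]
r6 m[snow→φ2] = [105, 100, 104, 96]
r6 m[snow→φ3] = [110, 97, 105, 99]
r6 m[snow→φ4] = [107, 95, 106, 100]
r6 m[snow→φ5] = [109, 101, 105, 97]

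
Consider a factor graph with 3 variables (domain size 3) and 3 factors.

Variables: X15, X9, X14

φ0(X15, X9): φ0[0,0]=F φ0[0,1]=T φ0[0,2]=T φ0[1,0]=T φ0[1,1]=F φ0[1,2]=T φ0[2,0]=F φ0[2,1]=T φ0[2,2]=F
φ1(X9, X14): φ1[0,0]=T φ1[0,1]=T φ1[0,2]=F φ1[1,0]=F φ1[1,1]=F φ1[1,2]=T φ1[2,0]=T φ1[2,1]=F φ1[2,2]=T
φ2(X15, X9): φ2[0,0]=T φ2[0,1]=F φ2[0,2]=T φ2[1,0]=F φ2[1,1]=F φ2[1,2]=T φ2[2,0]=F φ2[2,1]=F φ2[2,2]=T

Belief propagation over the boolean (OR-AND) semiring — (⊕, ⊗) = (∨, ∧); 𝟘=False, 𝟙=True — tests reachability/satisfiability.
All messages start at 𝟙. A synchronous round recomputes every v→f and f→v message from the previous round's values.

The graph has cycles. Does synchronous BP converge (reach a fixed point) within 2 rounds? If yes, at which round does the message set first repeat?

init: all messages = 𝟙 over 3 values
r1 m[φ0→X15] = [T, T, T]
r1 m[φ0→X9] = [T, T, T]
r1 m[φ1→X9] = [T, T, T]
r1 m[φ1→X14] = [T, T, T]
r1 m[φ2→X15] = [T, T, T]
r1 m[φ2→X9] = [T, F, T]
r1 m[X15→φ0] = [T, T, T]
r1 m[X15→φ2] = [T, T, T]
r1 m[X9→φ0] = [T, T, T]
r1 m[X9→φ1] = [T, T, T]
r1 m[X9→φ2] = [T, T, T]
r1 m[X14→φ1] = [T, T, T]
r2 m[φ0→X15] = [T, T, T]
r2 m[φ0→X9] = [T, T, T]
r2 m[φ1→X9] = [T, T, T]
r2 m[φ1→X14] = [T, T, T]
r2 m[φ2→X15] = [T, T, T]
r2 m[φ2→X9] = [T, F, T]
r2 m[X15→φ0] = [T, T, T]
r2 m[X15→φ2] = [T, T, T]
r2 m[X9→φ0] = [T, F, T]
r2 m[X9→φ1] = [T, F, T]
r2 m[X9→φ2] = [T, T, T]
r2 m[X14→φ1] = [T, T, T]
no fixed point within 2 rounds

NOT CONVERGED within 2 rounds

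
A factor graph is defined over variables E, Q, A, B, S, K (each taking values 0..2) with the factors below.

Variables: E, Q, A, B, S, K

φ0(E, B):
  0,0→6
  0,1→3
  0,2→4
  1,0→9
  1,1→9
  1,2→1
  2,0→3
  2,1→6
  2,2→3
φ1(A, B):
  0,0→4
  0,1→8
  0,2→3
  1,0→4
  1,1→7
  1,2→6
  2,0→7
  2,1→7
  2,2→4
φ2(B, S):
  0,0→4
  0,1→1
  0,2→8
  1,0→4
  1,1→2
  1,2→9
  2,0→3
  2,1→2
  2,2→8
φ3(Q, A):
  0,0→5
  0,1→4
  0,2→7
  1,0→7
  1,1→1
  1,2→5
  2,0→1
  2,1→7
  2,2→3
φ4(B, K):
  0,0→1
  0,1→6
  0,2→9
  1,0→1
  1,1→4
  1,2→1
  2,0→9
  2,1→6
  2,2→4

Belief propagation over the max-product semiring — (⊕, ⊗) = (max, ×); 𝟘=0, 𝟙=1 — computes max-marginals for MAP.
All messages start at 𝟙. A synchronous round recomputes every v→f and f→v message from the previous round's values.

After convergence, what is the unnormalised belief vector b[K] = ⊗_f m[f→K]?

init: all messages = 𝟙 over 3 values
r1 m[φ0→E] = [6, 9, 6]
r1 m[φ0→B] = [9, 9, 4]
r1 m[φ1→A] = [8, 7, 7]
r1 m[φ1→B] = [7, 8, 6]
r1 m[φ2→B] = [8, 9, 8]
r1 m[φ2→S] = [4, 2, 9]
r1 m[φ3→Q] = [7, 7, 7]
r1 m[φ3→A] = [7, 7, 7]
r1 m[φ4→B] = [9, 4, 9]
r1 m[φ4→K] = [9, 6, 9]
r1 m[E→φ0] = [1, 1, 1]
r1 m[Q→φ3] = [1, 1, 1]
r1 m[A→φ1] = [1, 1, 1]
r1 m[A→φ3] = [1, 1, 1]
r1 m[B→φ0] = [1, 1, 1]
r1 m[B→φ1] = [1, 1, 1]
r1 m[B→φ2] = [1, 1, 1]
r1 m[B→φ4] = [1, 1, 1]
r1 m[S→φ2] = [1, 1, 1]
r1 m[K→φ4] = [1, 1, 1]
r2 m[φ0→E] = [6, 9, 6]
r2 m[φ0→B] = [9, 9, 4]
r2 m[φ1→A] = [8, 7, 7]
r2 m[φ1→B] = [7, 8, 6]
r2 m[φ2→B] = [8, 9, 8]
r2 m[φ2→S] = [4, 2, 9]
r2 m[φ3→Q] = [7, 7, 7]
r2 m[φ3→A] = [7, 7, 7]
r2 m[φ4→B] = [9, 4, 9]
r2 m[φ4→K] = [9, 6, 9]
r2 m[E→φ0] = [1, 1, 1]
r2 m[Q→φ3] = [1, 1, 1]
r2 m[A→φ1] = [7, 7, 7]
r2 m[A→φ3] = [8, 7, 7]
r2 m[B→φ0] = [504, 288, 432]
r2 m[B→φ1] = [648, 324, 288]
r2 m[B→φ2] = [567, 288, 216]
r2 m[B→φ4] = [504, 648, 192]
r2 m[S→φ2] = [1, 1, 1]
r2 m[K→φ4] = [1, 1, 1]
r3 m[φ0→E] = [3024, 4536, 1728]
r3 m[φ0→B] = [9, 9, 4]
r3 m[φ1→A] = [2592, 2592, 4536]
r3 m[φ1→B] = [49, 56, 42]
r3 m[φ2→B] = [8, 9, 8]
r3 m[φ2→S] = [2268, 576, 4536]
r3 m[φ3→Q] = [49, 56, 49]
r3 m[φ3→A] = [7, 7, 7]
r3 m[φ4→B] = [9, 4, 9]
r3 m[φ4→K] = [1728, 3024, 4536]
r3 m[E→φ0] = [1, 1, 1]
r3 m[Q→φ3] = [1, 1, 1]
r3 m[A→φ1] = [7, 7, 7]
r3 m[A→φ3] = [8, 7, 7]
r3 m[B→φ0] = [504, 288, 432]
r3 m[B→φ1] = [648, 324, 288]
r3 m[B→φ2] = [567, 288, 216]
r3 m[B→φ4] = [504, 648, 192]
r3 m[S→φ2] = [1, 1, 1]
r3 m[K→φ4] = [1, 1, 1]
r4 m[φ0→E] = [3024, 4536, 1728]
r4 m[φ0→B] = [9, 9, 4]
r4 m[φ1→A] = [2592, 2592, 4536]
r4 m[φ1→B] = [49, 56, 42]
r4 m[φ2→B] = [8, 9, 8]
r4 m[φ2→S] = [2268, 576, 4536]
r4 m[φ3→Q] = [49, 56, 49]
r4 m[φ3→A] = [7, 7, 7]
r4 m[φ4→B] = [9, 4, 9]
r4 m[φ4→K] = [1728, 3024, 4536]
r4 m[E→φ0] = [1, 1, 1]
r4 m[Q→φ3] = [1, 1, 1]
r4 m[A→φ1] = [7, 7, 7]
r4 m[A→φ3] = [2592, 2592, 4536]
r4 m[B→φ0] = [3528, 2016, 3024]
r4 m[B→φ1] = [648, 324, 288]
r4 m[B→φ2] = [3969, 2016, 1512]
r4 m[B→φ4] = [3528, 4536, 1344]
r4 m[S→φ2] = [1, 1, 1]
r4 m[K→φ4] = [1, 1, 1]
r5 m[φ0→E] = [21168, 31752, 12096]
r5 m[φ0→B] = [9, 9, 4]
r5 m[φ1→A] = [2592, 2592, 4536]
r5 m[φ1→B] = [49, 56, 42]
r5 m[φ2→B] = [8, 9, 8]
r5 m[φ2→S] = [15876, 4032, 31752]
r5 m[φ3→Q] = [31752, 22680, 18144]
r5 m[φ3→A] = [7, 7, 7]
r5 m[φ4→B] = [9, 4, 9]
r5 m[φ4→K] = [12096, 21168, 31752]
r5 m[E→φ0] = [1, 1, 1]
r5 m[Q→φ3] = [1, 1, 1]
r5 m[A→φ1] = [7, 7, 7]
r5 m[A→φ3] = [2592, 2592, 4536]
r5 m[B→φ0] = [3528, 2016, 3024]
r5 m[B→φ1] = [648, 324, 288]
r5 m[B→φ2] = [3969, 2016, 1512]
r5 m[B→φ4] = [3528, 4536, 1344]
r5 m[S→φ2] = [1, 1, 1]
r5 m[K→φ4] = [1, 1, 1]
r6 m[φ0→E] = [21168, 31752, 12096]
r6 m[φ0→B] = [9, 9, 4]
r6 m[φ1→A] = [2592, 2592, 4536]
r6 m[φ1→B] = [49, 56, 42]
r6 m[φ2→B] = [8, 9, 8]
r6 m[φ2→S] = [15876, 4032, 31752]
r6 m[φ3→Q] = [31752, 22680, 18144]
r6 m[φ3→A] = [7, 7, 7]
r6 m[φ4→B] = [9, 4, 9]
r6 m[φ4→K] = [12096, 21168, 31752]
r6 m[E→φ0] = [1, 1, 1]
r6 m[Q→φ3] = [1, 1, 1]
r6 m[A→φ1] = [7, 7, 7]
r6 m[A→φ3] = [2592, 2592, 4536]
r6 m[B→φ0] = [3528, 2016, 3024]
r6 m[B→φ1] = [648, 324, 288]
r6 m[B→φ2] = [3969, 2016, 1512]
r6 m[B→φ4] = [3528, 4536, 1344]
r6 m[S→φ2] = [1, 1, 1]
r6 m[K→φ4] = [1, 1, 1]
fixed point reached at round 6
b[K] = ⊗ incoming = [12096, 21168, 31752]

b[K] = [12096, 21168, 31752]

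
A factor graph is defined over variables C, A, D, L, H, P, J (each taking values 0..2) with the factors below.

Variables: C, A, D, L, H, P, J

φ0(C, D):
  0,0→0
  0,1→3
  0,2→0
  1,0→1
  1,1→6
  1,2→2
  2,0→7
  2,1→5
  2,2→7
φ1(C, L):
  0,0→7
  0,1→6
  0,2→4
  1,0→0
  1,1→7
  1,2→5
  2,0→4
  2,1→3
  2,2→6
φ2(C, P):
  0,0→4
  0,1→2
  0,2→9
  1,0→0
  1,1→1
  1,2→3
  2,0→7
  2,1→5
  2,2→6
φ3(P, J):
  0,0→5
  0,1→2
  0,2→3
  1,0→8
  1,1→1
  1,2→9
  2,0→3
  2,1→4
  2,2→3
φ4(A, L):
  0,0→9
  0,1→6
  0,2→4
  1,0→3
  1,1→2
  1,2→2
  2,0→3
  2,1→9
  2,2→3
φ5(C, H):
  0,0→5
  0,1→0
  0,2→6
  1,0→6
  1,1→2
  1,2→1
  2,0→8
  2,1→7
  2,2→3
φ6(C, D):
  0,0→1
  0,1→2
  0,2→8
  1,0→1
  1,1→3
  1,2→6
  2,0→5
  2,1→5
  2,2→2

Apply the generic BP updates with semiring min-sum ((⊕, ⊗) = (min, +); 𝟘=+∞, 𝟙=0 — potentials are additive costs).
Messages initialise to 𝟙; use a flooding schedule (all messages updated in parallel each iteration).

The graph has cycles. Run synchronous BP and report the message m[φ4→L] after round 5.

message @ round 5 = [3, 2, 2]

init: all messages = 𝟙 over 3 values
r1 m[φ0→C] = [0, 1, 5]
r1 m[φ0→D] = [0, 3, 0]
r1 m[φ1→C] = [4, 0, 3]
r1 m[φ1→L] = [0, 3, 4]
r1 m[φ2→C] = [2, 0, 5]
r1 m[φ2→P] = [0, 1, 3]
r1 m[φ3→P] = [2, 1, 3]
r1 m[φ3→J] = [3, 1, 3]
r1 m[φ4→A] = [4, 2, 3]
r1 m[φ4→L] = [3, 2, 2]
r1 m[φ5→C] = [0, 1, 3]
r1 m[φ5→H] = [5, 0, 1]
r1 m[φ6→C] = [1, 1, 2]
r1 m[φ6→D] = [1, 2, 2]
r1 m[C→φ0] = [0, 0, 0]
r1 m[C→φ1] = [0, 0, 0]
r1 m[C→φ2] = [0, 0, 0]
r1 m[C→φ5] = [0, 0, 0]
r1 m[C→φ6] = [0, 0, 0]
r1 m[A→φ4] = [0, 0, 0]
r1 m[D→φ0] = [0, 0, 0]
r1 m[D→φ6] = [0, 0, 0]
r1 m[L→φ1] = [0, 0, 0]
r1 m[L→φ4] = [0, 0, 0]
r1 m[H→φ5] = [0, 0, 0]
r1 m[P→φ2] = [0, 0, 0]
r1 m[P→φ3] = [0, 0, 0]
r1 m[J→φ3] = [0, 0, 0]
r2 m[φ0→C] = [0, 1, 5]
r2 m[φ0→D] = [0, 3, 0]
r2 m[φ1→C] = [4, 0, 3]
r2 m[φ1→L] = [0, 3, 4]
r2 m[φ2→C] = [2, 0, 5]
r2 m[φ2→P] = [0, 1, 3]
r2 m[φ3→P] = [2, 1, 3]
r2 m[φ3→J] = [3, 1, 3]
r2 m[φ4→A] = [4, 2, 3]
r2 m[φ4→L] = [3, 2, 2]
r2 m[φ5→C] = [0, 1, 3]
r2 m[φ5→H] = [5, 0, 1]
r2 m[φ6→C] = [1, 1, 2]
r2 m[φ6→D] = [1, 2, 2]
r2 m[C→φ0] = [7, 2, 13]
r2 m[C→φ1] = [3, 3, 15]
r2 m[C→φ2] = [5, 3, 13]
r2 m[C→φ5] = [7, 2, 15]
r2 m[C→φ6] = [6, 2, 16]
r2 m[A→φ4] = [0, 0, 0]
r2 m[D→φ0] = [1, 2, 2]
r2 m[D→φ6] = [0, 3, 0]
r2 m[L→φ1] = [3, 2, 2]
r2 m[L→φ4] = [0, 3, 4]
r2 m[H→φ5] = [0, 0, 0]
r2 m[P→φ2] = [2, 1, 3]
r2 m[P→φ3] = [0, 1, 3]
r2 m[J→φ3] = [0, 0, 0]
r3 m[φ0→C] = [1, 2, 7]
r3 m[φ0→D] = [3, 8, 4]
r3 m[φ1→C] = [6, 3, 5]
r3 m[φ1→L] = [3, 9, 7]
r3 m[φ2→C] = [3, 2, 6]
r3 m[φ2→P] = [3, 4, 6]
r3 m[φ3→P] = [2, 1, 3]
r3 m[φ3→J] = [5, 2, 3]
r3 m[φ4→A] = [8, 3, 3]
r3 m[φ4→L] = [3, 2, 2]
r3 m[φ5→C] = [0, 1, 3]
r3 m[φ5→H] = [8, 4, 3]
r3 m[φ6→C] = [1, 1, 2]
r3 m[φ6→D] = [3, 5, 8]
r3 m[C→φ0] = [7, 2, 13]
r3 m[C→φ1] = [3, 3, 15]
r3 m[C→φ2] = [5, 3, 13]
r3 m[C→φ5] = [7, 2, 15]
r3 m[C→φ6] = [6, 2, 16]
r3 m[A→φ4] = [0, 0, 0]
r3 m[D→φ0] = [1, 2, 2]
r3 m[D→φ6] = [0, 3, 0]
r3 m[L→φ1] = [3, 2, 2]
r3 m[L→φ4] = [0, 3, 4]
r3 m[H→φ5] = [0, 0, 0]
r3 m[P→φ2] = [2, 1, 3]
r3 m[P→φ3] = [0, 1, 3]
r3 m[J→φ3] = [0, 0, 0]
r4 m[φ0→C] = [1, 2, 7]
r4 m[φ0→D] = [3, 8, 4]
r4 m[φ1→C] = [6, 3, 5]
r4 m[φ1→L] = [3, 9, 7]
r4 m[φ2→C] = [3, 2, 6]
r4 m[φ2→P] = [3, 4, 6]
r4 m[φ3→P] = [2, 1, 3]
r4 m[φ3→J] = [5, 2, 3]
r4 m[φ4→A] = [8, 3, 3]
r4 m[φ4→L] = [3, 2, 2]
r4 m[φ5→C] = [0, 1, 3]
r4 m[φ5→H] = [8, 4, 3]
r4 m[φ6→C] = [1, 1, 2]
r4 m[φ6→D] = [3, 5, 8]
r4 m[C→φ0] = [10, 7, 16]
r4 m[C→φ1] = [5, 6, 18]
r4 m[C→φ2] = [8, 7, 17]
r4 m[C→φ5] = [11, 8, 20]
r4 m[C→φ6] = [10, 8, 21]
r4 m[A→φ4] = [0, 0, 0]
r4 m[D→φ0] = [3, 5, 8]
r4 m[D→φ6] = [3, 8, 4]
r4 m[L→φ1] = [3, 2, 2]
r4 m[L→φ4] = [3, 9, 7]
r4 m[H→φ5] = [0, 0, 0]
r4 m[P→φ2] = [2, 1, 3]
r4 m[P→φ3] = [3, 4, 6]
r4 m[J→φ3] = [0, 0, 0]
r5 m[φ0→C] = [3, 4, 10]
r5 m[φ0→D] = [8, 13, 9]
r5 m[φ1→C] = [6, 3, 5]
r5 m[φ1→L] = [6, 11, 9]
r5 m[φ2→C] = [3, 2, 6]
r5 m[φ2→P] = [7, 8, 10]
r5 m[φ3→P] = [2, 1, 3]
r5 m[φ3→J] = [8, 5, 6]
r5 m[φ4→A] = [11, 6, 6]
r5 m[φ4→L] = [3, 2, 2]
r5 m[φ5→C] = [0, 1, 3]
r5 m[φ5→H] = [14, 10, 9]
r5 m[φ6→C] = [4, 4, 6]
r5 m[φ6→D] = [9, 11, 14]
r5 m[C→φ0] = [10, 7, 16]
r5 m[C→φ1] = [5, 6, 18]
r5 m[C→φ2] = [8, 7, 17]
r5 m[C→φ5] = [11, 8, 20]
r5 m[C→φ6] = [10, 8, 21]
r5 m[A→φ4] = [0, 0, 0]
r5 m[D→φ0] = [3, 5, 8]
r5 m[D→φ6] = [3, 8, 4]
r5 m[L→φ1] = [3, 2, 2]
r5 m[L→φ4] = [3, 9, 7]
r5 m[H→φ5] = [0, 0, 0]
r5 m[P→φ2] = [2, 1, 3]
r5 m[P→φ3] = [3, 4, 6]
r5 m[J→φ3] = [0, 0, 0]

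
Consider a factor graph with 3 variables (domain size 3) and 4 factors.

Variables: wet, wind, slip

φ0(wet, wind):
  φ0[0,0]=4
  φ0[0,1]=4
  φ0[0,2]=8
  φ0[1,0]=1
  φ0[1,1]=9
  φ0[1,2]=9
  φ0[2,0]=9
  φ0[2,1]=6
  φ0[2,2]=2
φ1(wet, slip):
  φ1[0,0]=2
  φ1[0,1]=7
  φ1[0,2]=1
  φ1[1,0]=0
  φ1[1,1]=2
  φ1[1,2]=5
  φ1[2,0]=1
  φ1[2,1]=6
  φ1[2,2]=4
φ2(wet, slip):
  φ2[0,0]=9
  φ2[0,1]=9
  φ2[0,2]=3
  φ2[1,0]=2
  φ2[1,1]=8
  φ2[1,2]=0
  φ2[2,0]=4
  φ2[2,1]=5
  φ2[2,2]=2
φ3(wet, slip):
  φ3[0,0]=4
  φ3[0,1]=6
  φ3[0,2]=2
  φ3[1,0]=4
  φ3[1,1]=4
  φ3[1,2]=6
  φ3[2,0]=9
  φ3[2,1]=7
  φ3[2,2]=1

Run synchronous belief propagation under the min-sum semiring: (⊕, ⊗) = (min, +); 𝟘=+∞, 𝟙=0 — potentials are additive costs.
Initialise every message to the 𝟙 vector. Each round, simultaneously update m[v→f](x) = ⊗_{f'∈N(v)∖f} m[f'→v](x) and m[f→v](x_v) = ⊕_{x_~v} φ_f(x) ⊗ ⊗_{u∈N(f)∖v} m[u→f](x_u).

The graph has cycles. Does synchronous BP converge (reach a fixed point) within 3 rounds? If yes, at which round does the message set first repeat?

NOT CONVERGED within 3 rounds

init: all messages = 𝟙 over 3 values
r1 m[φ0→wet] = [4, 1, 2]
r1 m[φ0→wind] = [1, 4, 2]
r1 m[φ1→wet] = [1, 0, 1]
r1 m[φ1→slip] = [0, 2, 1]
r1 m[φ2→wet] = [3, 0, 2]
r1 m[φ2→slip] = [2, 5, 0]
r1 m[φ3→wet] = [2, 4, 1]
r1 m[φ3→slip] = [4, 4, 1]
r1 m[wet→φ0] = [0, 0, 0]
r1 m[wet→φ1] = [0, 0, 0]
r1 m[wet→φ2] = [0, 0, 0]
r1 m[wet→φ3] = [0, 0, 0]
r1 m[wind→φ0] = [0, 0, 0]
r1 m[slip→φ1] = [0, 0, 0]
r1 m[slip→φ2] = [0, 0, 0]
r1 m[slip→φ3] = [0, 0, 0]
r2 m[φ0→wet] = [4, 1, 2]
r2 m[φ0→wind] = [1, 4, 2]
r2 m[φ1→wet] = [1, 0, 1]
r2 m[φ1→slip] = [0, 2, 1]
r2 m[φ2→wet] = [3, 0, 2]
r2 m[φ2→slip] = [2, 5, 0]
r2 m[φ3→wet] = [2, 4, 1]
r2 m[φ3→slip] = [4, 4, 1]
r2 m[wet→φ0] = [6, 4, 4]
r2 m[wet→φ1] = [9, 5, 5]
r2 m[wet→φ2] = [7, 5, 4]
r2 m[wet→φ3] = [8, 1, 5]
r2 m[wind→φ0] = [0, 0, 0]
r2 m[slip→φ1] = [6, 9, 1]
r2 m[slip→φ2] = [4, 6, 2]
r2 m[slip→φ3] = [2, 7, 1]
r3 m[φ0→wet] = [4, 1, 2]
r3 m[φ0→wind] = [5, 10, 6]
r3 m[φ1→wet] = [2, 6, 5]
r3 m[φ1→slip] = [5, 7, 9]
r3 m[φ2→wet] = [5, 2, 4]
r3 m[φ2→slip] = [7, 9, 5]
r3 m[φ3→wet] = [3, 6, 2]
r3 m[φ3→slip] = [5, 5, 6]
r3 m[wet→φ0] = [6, 4, 4]
r3 m[wet→φ1] = [9, 5, 5]
r3 m[wet→φ2] = [7, 5, 4]
r3 m[wet→φ3] = [8, 1, 5]
r3 m[wind→φ0] = [0, 0, 0]
r3 m[slip→φ1] = [6, 9, 1]
r3 m[slip→φ2] = [4, 6, 2]
r3 m[slip→φ3] = [2, 7, 1]
no fixed point within 3 rounds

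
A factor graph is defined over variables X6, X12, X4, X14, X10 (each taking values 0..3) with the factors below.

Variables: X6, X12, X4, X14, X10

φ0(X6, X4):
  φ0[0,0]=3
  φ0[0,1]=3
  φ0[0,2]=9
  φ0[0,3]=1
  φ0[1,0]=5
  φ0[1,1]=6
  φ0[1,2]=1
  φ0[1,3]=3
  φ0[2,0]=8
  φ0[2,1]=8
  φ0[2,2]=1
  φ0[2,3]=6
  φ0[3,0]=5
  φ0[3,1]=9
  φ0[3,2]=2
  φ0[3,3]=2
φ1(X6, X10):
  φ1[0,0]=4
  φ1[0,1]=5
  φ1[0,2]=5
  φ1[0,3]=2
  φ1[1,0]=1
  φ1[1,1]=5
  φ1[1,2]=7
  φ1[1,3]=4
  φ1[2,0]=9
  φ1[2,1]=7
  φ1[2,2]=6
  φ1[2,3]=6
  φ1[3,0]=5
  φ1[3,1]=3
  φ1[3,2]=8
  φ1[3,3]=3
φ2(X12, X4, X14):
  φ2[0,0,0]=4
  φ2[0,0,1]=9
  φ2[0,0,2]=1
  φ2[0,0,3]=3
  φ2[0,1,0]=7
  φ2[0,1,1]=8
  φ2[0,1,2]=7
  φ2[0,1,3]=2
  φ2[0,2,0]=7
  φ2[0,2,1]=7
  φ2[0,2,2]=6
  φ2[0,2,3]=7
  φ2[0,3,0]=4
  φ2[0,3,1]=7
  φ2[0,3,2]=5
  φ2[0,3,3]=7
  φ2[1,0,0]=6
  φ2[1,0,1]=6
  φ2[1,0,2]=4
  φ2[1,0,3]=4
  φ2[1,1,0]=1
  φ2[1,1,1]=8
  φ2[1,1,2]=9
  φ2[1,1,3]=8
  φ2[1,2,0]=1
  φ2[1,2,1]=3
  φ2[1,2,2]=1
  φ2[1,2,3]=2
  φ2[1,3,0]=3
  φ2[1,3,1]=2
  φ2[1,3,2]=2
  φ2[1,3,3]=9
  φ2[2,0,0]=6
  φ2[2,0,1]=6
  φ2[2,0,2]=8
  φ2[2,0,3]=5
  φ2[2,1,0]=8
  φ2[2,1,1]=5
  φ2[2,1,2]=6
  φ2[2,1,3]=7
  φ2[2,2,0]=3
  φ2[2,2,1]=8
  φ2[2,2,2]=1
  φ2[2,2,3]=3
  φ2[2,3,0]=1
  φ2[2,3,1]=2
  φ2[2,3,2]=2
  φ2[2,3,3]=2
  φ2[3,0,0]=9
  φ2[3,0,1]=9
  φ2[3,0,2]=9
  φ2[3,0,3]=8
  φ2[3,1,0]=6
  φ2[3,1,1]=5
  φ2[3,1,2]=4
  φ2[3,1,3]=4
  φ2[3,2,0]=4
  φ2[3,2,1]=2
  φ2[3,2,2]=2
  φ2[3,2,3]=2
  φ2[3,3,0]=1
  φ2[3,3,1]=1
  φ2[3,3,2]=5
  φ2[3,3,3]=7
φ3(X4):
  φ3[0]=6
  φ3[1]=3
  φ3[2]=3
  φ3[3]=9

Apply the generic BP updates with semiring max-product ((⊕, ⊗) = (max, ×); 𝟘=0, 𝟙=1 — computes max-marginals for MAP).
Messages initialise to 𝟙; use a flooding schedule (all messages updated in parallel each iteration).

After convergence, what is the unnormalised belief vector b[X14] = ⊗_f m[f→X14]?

init: all messages = 𝟙 over 4 values
r1 m[φ0→X6] = [9, 6, 8, 9]
r1 m[φ0→X4] = [8, 9, 9, 6]
r1 m[φ1→X6] = [5, 7, 9, 8]
r1 m[φ1→X10] = [9, 7, 8, 6]
r1 m[φ2→X12] = [9, 9, 8, 9]
r1 m[φ2→X4] = [9, 9, 8, 9]
r1 m[φ2→X14] = [9, 9, 9, 9]
r1 m[φ3→X4] = [6, 3, 3, 9]
r1 m[X6→φ0] = [1, 1, 1, 1]
r1 m[X6→φ1] = [1, 1, 1, 1]
r1 m[X12→φ2] = [1, 1, 1, 1]
r1 m[X4→φ0] = [1, 1, 1, 1]
r1 m[X4→φ2] = [1, 1, 1, 1]
r1 m[X4→φ3] = [1, 1, 1, 1]
r1 m[X14→φ2] = [1, 1, 1, 1]
r1 m[X10→φ1] = [1, 1, 1, 1]
r2 m[φ0→X6] = [9, 6, 8, 9]
r2 m[φ0→X4] = [8, 9, 9, 6]
r2 m[φ1→X6] = [5, 7, 9, 8]
r2 m[φ1→X10] = [9, 7, 8, 6]
r2 m[φ2→X12] = [9, 9, 8, 9]
r2 m[φ2→X4] = [9, 9, 8, 9]
r2 m[φ2→X14] = [9, 9, 9, 9]
r2 m[φ3→X4] = [6, 3, 3, 9]
r2 m[X6→φ0] = [5, 7, 9, 8]
r2 m[X6→φ1] = [9, 6, 8, 9]
r2 m[X12→φ2] = [1, 1, 1, 1]
r2 m[X4→φ0] = [54, 27, 24, 81]
r2 m[X4→φ2] = [48, 27, 27, 54]
r2 m[X4→φ3] = [72, 81, 72, 54]
r2 m[X14→φ2] = [1, 1, 1, 1]
r2 m[X10→φ1] = [1, 1, 1, 1]
r3 m[φ0→X6] = [216, 270, 486, 270]
r3 m[φ0→X4] = [72, 72, 45, 54]
r3 m[φ1→X6] = [5, 7, 9, 8]
r3 m[φ1→X10] = [72, 56, 72, 48]
r3 m[φ2→X12] = [432, 486, 384, 432]
r3 m[φ2→X4] = [9, 9, 8, 9]
r3 m[φ2→X14] = [432, 432, 432, 486]
r3 m[φ3→X4] = [6, 3, 3, 9]
r3 m[X6→φ0] = [5, 7, 9, 8]
r3 m[X6→φ1] = [9, 6, 8, 9]
r3 m[X12→φ2] = [1, 1, 1, 1]
r3 m[X4→φ0] = [54, 27, 24, 81]
r3 m[X4→φ2] = [48, 27, 27, 54]
r3 m[X4→φ3] = [72, 81, 72, 54]
r3 m[X14→φ2] = [1, 1, 1, 1]
r3 m[X10→φ1] = [1, 1, 1, 1]
r4 m[φ0→X6] = [216, 270, 486, 270]
r4 m[φ0→X4] = [72, 72, 45, 54]
r4 m[φ1→X6] = [5, 7, 9, 8]
r4 m[φ1→X10] = [72, 56, 72, 48]
r4 m[φ2→X12] = [432, 486, 384, 432]
r4 m[φ2→X4] = [9, 9, 8, 9]
r4 m[φ2→X14] = [432, 432, 432, 486]
r4 m[φ3→X4] = [6, 3, 3, 9]
r4 m[X6→φ0] = [5, 7, 9, 8]
r4 m[X6→φ1] = [216, 270, 486, 270]
r4 m[X12→φ2] = [1, 1, 1, 1]
r4 m[X4→φ0] = [54, 27, 24, 81]
r4 m[X4→φ2] = [432, 216, 135, 486]
r4 m[X4→φ3] = [648, 648, 360, 486]
r4 m[X14→φ2] = [1, 1, 1, 1]
r4 m[X10→φ1] = [1, 1, 1, 1]
r5 m[φ0→X6] = [216, 270, 486, 270]
r5 m[φ0→X4] = [72, 72, 45, 54]
r5 m[φ1→X6] = [5, 7, 9, 8]
r5 m[φ1→X10] = [4374, 3402, 2916, 2916]
r5 m[φ2→X12] = [3888, 4374, 3456, 3888]
r5 m[φ2→X4] = [9, 9, 8, 9]
r5 m[φ2→X14] = [3888, 3888, 3888, 4374]
r5 m[φ3→X4] = [6, 3, 3, 9]
r5 m[X6→φ0] = [5, 7, 9, 8]
r5 m[X6→φ1] = [216, 270, 486, 270]
r5 m[X12→φ2] = [1, 1, 1, 1]
r5 m[X4→φ0] = [54, 27, 24, 81]
r5 m[X4→φ2] = [432, 216, 135, 486]
r5 m[X4→φ3] = [648, 648, 360, 486]
r5 m[X14→φ2] = [1, 1, 1, 1]
r5 m[X10→φ1] = [1, 1, 1, 1]
r6 m[φ0→X6] = [216, 270, 486, 270]
r6 m[φ0→X4] = [72, 72, 45, 54]
r6 m[φ1→X6] = [5, 7, 9, 8]
r6 m[φ1→X10] = [4374, 3402, 2916, 2916]
r6 m[φ2→X12] = [3888, 4374, 3456, 3888]
r6 m[φ2→X4] = [9, 9, 8, 9]
r6 m[φ2→X14] = [3888, 3888, 3888, 4374]
r6 m[φ3→X4] = [6, 3, 3, 9]
r6 m[X6→φ0] = [5, 7, 9, 8]
r6 m[X6→φ1] = [216, 270, 486, 270]
r6 m[X12→φ2] = [1, 1, 1, 1]
r6 m[X4→φ0] = [54, 27, 24, 81]
r6 m[X4→φ2] = [432, 216, 135, 486]
r6 m[X4→φ3] = [648, 648, 360, 486]
r6 m[X14→φ2] = [1, 1, 1, 1]
r6 m[X10→φ1] = [1, 1, 1, 1]
fixed point reached at round 6
b[X14] = ⊗ incoming = [3888, 3888, 3888, 4374]

b[X14] = [3888, 3888, 3888, 4374]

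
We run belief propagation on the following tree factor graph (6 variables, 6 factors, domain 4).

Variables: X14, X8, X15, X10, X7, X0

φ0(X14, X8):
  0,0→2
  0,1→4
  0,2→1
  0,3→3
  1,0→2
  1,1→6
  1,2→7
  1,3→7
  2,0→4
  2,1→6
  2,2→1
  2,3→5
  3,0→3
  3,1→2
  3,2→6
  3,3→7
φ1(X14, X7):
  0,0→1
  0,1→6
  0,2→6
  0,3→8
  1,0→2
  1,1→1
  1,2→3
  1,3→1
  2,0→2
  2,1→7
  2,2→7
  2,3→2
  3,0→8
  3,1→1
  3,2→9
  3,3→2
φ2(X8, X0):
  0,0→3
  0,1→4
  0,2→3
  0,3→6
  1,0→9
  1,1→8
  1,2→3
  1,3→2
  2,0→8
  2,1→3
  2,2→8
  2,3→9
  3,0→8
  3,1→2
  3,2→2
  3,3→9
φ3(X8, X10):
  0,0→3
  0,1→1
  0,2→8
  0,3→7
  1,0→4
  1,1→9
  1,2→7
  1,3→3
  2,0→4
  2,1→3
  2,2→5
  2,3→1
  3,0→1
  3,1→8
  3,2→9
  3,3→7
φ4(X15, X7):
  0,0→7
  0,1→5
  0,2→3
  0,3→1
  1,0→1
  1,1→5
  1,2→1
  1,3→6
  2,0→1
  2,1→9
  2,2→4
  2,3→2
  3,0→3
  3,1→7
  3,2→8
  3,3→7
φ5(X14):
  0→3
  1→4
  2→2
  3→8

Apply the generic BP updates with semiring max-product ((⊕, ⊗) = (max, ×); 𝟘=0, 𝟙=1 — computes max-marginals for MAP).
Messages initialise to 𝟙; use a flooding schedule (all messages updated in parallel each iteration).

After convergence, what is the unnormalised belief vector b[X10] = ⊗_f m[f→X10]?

init: all messages = 𝟙 over 4 values
r1 m[φ0→X14] = [4, 7, 6, 7]
r1 m[φ0→X8] = [4, 6, 7, 7]
r1 m[φ1→X14] = [8, 3, 7, 9]
r1 m[φ1→X7] = [8, 7, 9, 8]
r1 m[φ2→X8] = [6, 9, 9, 9]
r1 m[φ2→X0] = [9, 8, 8, 9]
r1 m[φ3→X8] = [8, 9, 5, 9]
r1 m[φ3→X10] = [4, 9, 9, 7]
r1 m[φ4→X15] = [7, 6, 9, 8]
r1 m[φ4→X7] = [7, 9, 8, 7]
r1 m[φ5→X14] = [3, 4, 2, 8]
r1 m[X14→φ0] = [1, 1, 1, 1]
r1 m[X14→φ1] = [1, 1, 1, 1]
r1 m[X14→φ5] = [1, 1, 1, 1]
r1 m[X8→φ0] = [1, 1, 1, 1]
r1 m[X8→φ2] = [1, 1, 1, 1]
r1 m[X8→φ3] = [1, 1, 1, 1]
r1 m[X15→φ4] = [1, 1, 1, 1]
r1 m[X10→φ3] = [1, 1, 1, 1]
r1 m[X7→φ1] = [1, 1, 1, 1]
r1 m[X7→φ4] = [1, 1, 1, 1]
r1 m[X0→φ2] = [1, 1, 1, 1]
r2 m[φ0→X14] = [4, 7, 6, 7]
r2 m[φ0→X8] = [4, 6, 7, 7]
r2 m[φ1→X14] = [8, 3, 7, 9]
r2 m[φ1→X7] = [8, 7, 9, 8]
r2 m[φ2→X8] = [6, 9, 9, 9]
r2 m[φ2→X0] = [9, 8, 8, 9]
r2 m[φ3→X8] = [8, 9, 5, 9]
r2 m[φ3→X10] = [4, 9, 9, 7]
r2 m[φ4→X15] = [7, 6, 9, 8]
r2 m[φ4→X7] = [7, 9, 8, 7]
r2 m[φ5→X14] = [3, 4, 2, 8]
r2 m[X14→φ0] = [24, 12, 14, 72]
r2 m[X14→φ1] = [12, 28, 12, 56]
r2 m[X14→φ5] = [32, 21, 42, 63]
r2 m[X8→φ0] = [48, 81, 45, 81]
r2 m[X8→φ2] = [32, 54, 35, 63]
r2 m[X8→φ3] = [24, 54, 63, 63]
r2 m[X15→φ4] = [1, 1, 1, 1]
r2 m[X10→φ3] = [1, 1, 1, 1]
r2 m[X7→φ1] = [7, 9, 8, 7]
r2 m[X7→φ4] = [8, 7, 9, 8]
r2 m[X0→φ2] = [1, 1, 1, 1]
r3 m[φ0→X14] = [324, 567, 486, 567]
r3 m[φ0→X8] = [216, 144, 432, 504]
r3 m[φ1→X14] = [56, 24, 63, 72]
r3 m[φ1→X7] = [448, 84, 504, 112]
r3 m[φ2→X8] = [6, 9, 9, 9]
r3 m[φ2→X0] = [504, 432, 280, 567]
r3 m[φ3→X8] = [8, 9, 5, 9]
r3 m[φ3→X10] = [252, 504, 567, 441]
r3 m[φ4→X15] = [56, 48, 63, 72]
r3 m[φ4→X7] = [7, 9, 8, 7]
r3 m[φ5→X14] = [3, 4, 2, 8]
r3 m[X14→φ0] = [24, 12, 14, 72]
r3 m[X14→φ1] = [12, 28, 12, 56]
r3 m[X14→φ5] = [32, 21, 42, 63]
r3 m[X8→φ0] = [48, 81, 45, 81]
r3 m[X8→φ2] = [32, 54, 35, 63]
r3 m[X8→φ3] = [24, 54, 63, 63]
r3 m[X15→φ4] = [1, 1, 1, 1]
r3 m[X10→φ3] = [1, 1, 1, 1]
r3 m[X7→φ1] = [7, 9, 8, 7]
r3 m[X7→φ4] = [8, 7, 9, 8]
r3 m[X0→φ2] = [1, 1, 1, 1]
r4 m[φ0→X14] = [324, 567, 486, 567]
r4 m[φ0→X8] = [216, 144, 432, 504]
r4 m[φ1→X14] = [56, 24, 63, 72]
r4 m[φ1→X7] = [448, 84, 504, 112]
r4 m[φ2→X8] = [6, 9, 9, 9]
r4 m[φ2→X0] = [504, 432, 280, 567]
r4 m[φ3→X8] = [8, 9, 5, 9]
r4 m[φ3→X10] = [252, 504, 567, 441]
r4 m[φ4→X15] = [56, 48, 63, 72]
r4 m[φ4→X7] = [7, 9, 8, 7]
r4 m[φ5→X14] = [3, 4, 2, 8]
r4 m[X14→φ0] = [168, 96, 126, 576]
r4 m[X14→φ1] = [972, 2268, 972, 4536]
r4 m[X14→φ5] = [18144, 13608, 30618, 40824]
r4 m[X8→φ0] = [48, 81, 45, 81]
r4 m[X8→φ2] = [1728, 1296, 2160, 4536]
r4 m[X8→φ3] = [1296, 1296, 3888, 4536]
r4 m[X15→φ4] = [1, 1, 1, 1]
r4 m[X10→φ3] = [1, 1, 1, 1]
r4 m[X7→φ1] = [7, 9, 8, 7]
r4 m[X7→φ4] = [448, 84, 504, 112]
r4 m[X0→φ2] = [1, 1, 1, 1]
r5 m[φ0→X14] = [324, 567, 486, 567]
r5 m[φ0→X8] = [1728, 1152, 3456, 4032]
r5 m[φ1→X14] = [56, 24, 63, 72]
r5 m[φ1→X7] = [36288, 6804, 40824, 9072]
r5 m[φ2→X8] = [6, 9, 9, 9]
r5 m[φ2→X0] = [36288, 10368, 17280, 40824]
r5 m[φ3→X8] = [8, 9, 5, 9]
r5 m[φ3→X10] = [15552, 36288, 40824, 31752]
r5 m[φ4→X15] = [3136, 672, 2016, 4032]
r5 m[φ4→X7] = [7, 9, 8, 7]
r5 m[φ5→X14] = [3, 4, 2, 8]
r5 m[X14→φ0] = [168, 96, 126, 576]
r5 m[X14→φ1] = [972, 2268, 972, 4536]
r5 m[X14→φ5] = [18144, 13608, 30618, 40824]
r5 m[X8→φ0] = [48, 81, 45, 81]
r5 m[X8→φ2] = [1728, 1296, 2160, 4536]
r5 m[X8→φ3] = [1296, 1296, 3888, 4536]
r5 m[X15→φ4] = [1, 1, 1, 1]
r5 m[X10→φ3] = [1, 1, 1, 1]
r5 m[X7→φ1] = [7, 9, 8, 7]
r5 m[X7→φ4] = [448, 84, 504, 112]
r5 m[X0→φ2] = [1, 1, 1, 1]
r6 m[φ0→X14] = [324, 567, 486, 567]
r6 m[φ0→X8] = [1728, 1152, 3456, 4032]
r6 m[φ1→X14] = [56, 24, 63, 72]
r6 m[φ1→X7] = [36288, 6804, 40824, 9072]
r6 m[φ2→X8] = [6, 9, 9, 9]
r6 m[φ2→X0] = [36288, 10368, 17280, 40824]
r6 m[φ3→X8] = [8, 9, 5, 9]
r6 m[φ3→X10] = [15552, 36288, 40824, 31752]
r6 m[φ4→X15] = [3136, 672, 2016, 4032]
r6 m[φ4→X7] = [7, 9, 8, 7]
r6 m[φ5→X14] = [3, 4, 2, 8]
r6 m[X14→φ0] = [168, 96, 126, 576]
r6 m[X14→φ1] = [972, 2268, 972, 4536]
r6 m[X14→φ5] = [18144, 13608, 30618, 40824]
r6 m[X8→φ0] = [48, 81, 45, 81]
r6 m[X8→φ2] = [13824, 10368, 17280, 36288]
r6 m[X8→φ3] = [10368, 10368, 31104, 36288]
r6 m[X15→φ4] = [1, 1, 1, 1]
r6 m[X10→φ3] = [1, 1, 1, 1]
r6 m[X7→φ1] = [7, 9, 8, 7]
r6 m[X7→φ4] = [36288, 6804, 40824, 9072]
r6 m[X0→φ2] = [1, 1, 1, 1]
r7 m[φ0→X14] = [324, 567, 486, 567]
r7 m[φ0→X8] = [1728, 1152, 3456, 4032]
r7 m[φ1→X14] = [56, 24, 63, 72]
r7 m[φ1→X7] = [36288, 6804, 40824, 9072]
r7 m[φ2→X8] = [6, 9, 9, 9]
r7 m[φ2→X0] = [290304, 82944, 138240, 326592]
r7 m[φ3→X8] = [8, 9, 5, 9]
r7 m[φ3→X10] = [124416, 290304, 326592, 254016]
r7 m[φ4→X15] = [254016, 54432, 163296, 326592]
r7 m[φ4→X7] = [7, 9, 8, 7]
r7 m[φ5→X14] = [3, 4, 2, 8]
r7 m[X14→φ0] = [168, 96, 126, 576]
r7 m[X14→φ1] = [972, 2268, 972, 4536]
r7 m[X14→φ5] = [18144, 13608, 30618, 40824]
r7 m[X8→φ0] = [48, 81, 45, 81]
r7 m[X8→φ2] = [13824, 10368, 17280, 36288]
r7 m[X8→φ3] = [10368, 10368, 31104, 36288]
r7 m[X15→φ4] = [1, 1, 1, 1]
r7 m[X10→φ3] = [1, 1, 1, 1]
r7 m[X7→φ1] = [7, 9, 8, 7]
r7 m[X7→φ4] = [36288, 6804, 40824, 9072]
r7 m[X0→φ2] = [1, 1, 1, 1]
r8 m[φ0→X14] = [324, 567, 486, 567]
r8 m[φ0→X8] = [1728, 1152, 3456, 4032]
r8 m[φ1→X14] = [56, 24, 63, 72]
r8 m[φ1→X7] = [36288, 6804, 40824, 9072]
r8 m[φ2→X8] = [6, 9, 9, 9]
r8 m[φ2→X0] = [290304, 82944, 138240, 326592]
r8 m[φ3→X8] = [8, 9, 5, 9]
r8 m[φ3→X10] = [124416, 290304, 326592, 254016]
r8 m[φ4→X15] = [254016, 54432, 163296, 326592]
r8 m[φ4→X7] = [7, 9, 8, 7]
r8 m[φ5→X14] = [3, 4, 2, 8]
r8 m[X14→φ0] = [168, 96, 126, 576]
r8 m[X14→φ1] = [972, 2268, 972, 4536]
r8 m[X14→φ5] = [18144, 13608, 30618, 40824]
r8 m[X8→φ0] = [48, 81, 45, 81]
r8 m[X8→φ2] = [13824, 10368, 17280, 36288]
r8 m[X8→φ3] = [10368, 10368, 31104, 36288]
r8 m[X15→φ4] = [1, 1, 1, 1]
r8 m[X10→φ3] = [1, 1, 1, 1]
r8 m[X7→φ1] = [7, 9, 8, 7]
r8 m[X7→φ4] = [36288, 6804, 40824, 9072]
r8 m[X0→φ2] = [1, 1, 1, 1]
fixed point reached at round 8
b[X10] = ⊗ incoming = [124416, 290304, 326592, 254016]

b[X10] = [124416, 290304, 326592, 254016]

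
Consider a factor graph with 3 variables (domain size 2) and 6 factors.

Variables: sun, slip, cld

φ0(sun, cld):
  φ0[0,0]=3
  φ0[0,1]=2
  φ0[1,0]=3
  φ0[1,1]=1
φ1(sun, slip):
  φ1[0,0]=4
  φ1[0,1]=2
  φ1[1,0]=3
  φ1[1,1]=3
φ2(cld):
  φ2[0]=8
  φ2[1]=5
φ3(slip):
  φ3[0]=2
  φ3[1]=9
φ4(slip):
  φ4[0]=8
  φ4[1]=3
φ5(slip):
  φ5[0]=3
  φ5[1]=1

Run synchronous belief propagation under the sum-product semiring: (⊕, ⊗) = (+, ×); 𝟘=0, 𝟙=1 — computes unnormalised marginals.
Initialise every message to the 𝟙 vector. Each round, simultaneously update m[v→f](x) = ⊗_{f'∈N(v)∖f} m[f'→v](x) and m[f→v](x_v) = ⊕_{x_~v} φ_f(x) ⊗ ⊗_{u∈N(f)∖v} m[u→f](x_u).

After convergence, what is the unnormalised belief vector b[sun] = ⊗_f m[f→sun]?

b[sun] = [8364, 6525]

init: all messages = 𝟙 over 2 values
r1 m[φ0→sun] = [5, 4]
r1 m[φ0→cld] = [6, 3]
r1 m[φ1→sun] = [6, 6]
r1 m[φ1→slip] = [7, 5]
r1 m[φ2→cld] = [8, 5]
r1 m[φ3→slip] = [2, 9]
r1 m[φ4→slip] = [8, 3]
r1 m[φ5→slip] = [3, 1]
r1 m[sun→φ0] = [1, 1]
r1 m[sun→φ1] = [1, 1]
r1 m[slip→φ1] = [1, 1]
r1 m[slip→φ3] = [1, 1]
r1 m[slip→φ4] = [1, 1]
r1 m[slip→φ5] = [1, 1]
r1 m[cld→φ0] = [1, 1]
r1 m[cld→φ2] = [1, 1]
r2 m[φ0→sun] = [5, 4]
r2 m[φ0→cld] = [6, 3]
r2 m[φ1→sun] = [6, 6]
r2 m[φ1→slip] = [7, 5]
r2 m[φ2→cld] = [8, 5]
r2 m[φ3→slip] = [2, 9]
r2 m[φ4→slip] = [8, 3]
r2 m[φ5→slip] = [3, 1]
r2 m[sun→φ0] = [6, 6]
r2 m[sun→φ1] = [5, 4]
r2 m[slip→φ1] = [48, 27]
r2 m[slip→φ3] = [168, 15]
r2 m[slip→φ4] = [42, 45]
r2 m[slip→φ5] = [112, 135]
r2 m[cld→φ0] = [8, 5]
r2 m[cld→φ2] = [6, 3]
r3 m[φ0→sun] = [34, 29]
r3 m[φ0→cld] = [36, 18]
r3 m[φ1→sun] = [246, 225]
r3 m[φ1→slip] = [32, 22]
r3 m[φ2→cld] = [8, 5]
r3 m[φ3→slip] = [2, 9]
r3 m[φ4→slip] = [8, 3]
r3 m[φ5→slip] = [3, 1]
r3 m[sun→φ0] = [6, 6]
r3 m[sun→φ1] = [5, 4]
r3 m[slip→φ1] = [48, 27]
r3 m[slip→φ3] = [168, 15]
r3 m[slip→φ4] = [42, 45]
r3 m[slip→φ5] = [112, 135]
r3 m[cld→φ0] = [8, 5]
r3 m[cld→φ2] = [6, 3]
r4 m[φ0→sun] = [34, 29]
r4 m[φ0→cld] = [36, 18]
r4 m[φ1→sun] = [246, 225]
r4 m[φ1→slip] = [32, 22]
r4 m[φ2→cld] = [8, 5]
r4 m[φ3→slip] = [2, 9]
r4 m[φ4→slip] = [8, 3]
r4 m[φ5→slip] = [3, 1]
r4 m[sun→φ0] = [246, 225]
r4 m[sun→φ1] = [34, 29]
r4 m[slip→φ1] = [48, 27]
r4 m[slip→φ3] = [768, 66]
r4 m[slip→φ4] = [192, 198]
r4 m[slip→φ5] = [512, 594]
r4 m[cld→φ0] = [8, 5]
r4 m[cld→φ2] = [36, 18]
r5 m[φ0→sun] = [34, 29]
r5 m[φ0→cld] = [1413, 717]
r5 m[φ1→sun] = [246, 225]
r5 m[φ1→slip] = [223, 155]
r5 m[φ2→cld] = [8, 5]
r5 m[φ3→slip] = [2, 9]
r5 m[φ4→slip] = [8, 3]
r5 m[φ5→slip] = [3, 1]
r5 m[sun→φ0] = [246, 225]
r5 m[sun→φ1] = [34, 29]
r5 m[slip→φ1] = [48, 27]
r5 m[slip→φ3] = [768, 66]
r5 m[slip→φ4] = [192, 198]
r5 m[slip→φ5] = [512, 594]
r5 m[cld→φ0] = [8, 5]
r5 m[cld→φ2] = [36, 18]
r6 m[φ0→sun] = [34, 29]
r6 m[φ0→cld] = [1413, 717]
r6 m[φ1→sun] = [246, 225]
r6 m[φ1→slip] = [223, 155]
r6 m[φ2→cld] = [8, 5]
r6 m[φ3→slip] = [2, 9]
r6 m[φ4→slip] = [8, 3]
r6 m[φ5→slip] = [3, 1]
r6 m[sun→φ0] = [246, 225]
r6 m[sun→φ1] = [34, 29]
r6 m[slip→φ1] = [48, 27]
r6 m[slip→φ3] = [5352, 465]
r6 m[slip→φ4] = [1338, 1395]
r6 m[slip→φ5] = [3568, 4185]
r6 m[cld→φ0] = [8, 5]
r6 m[cld→φ2] = [1413, 717]
r7 m[φ0→sun] = [34, 29]
r7 m[φ0→cld] = [1413, 717]
r7 m[φ1→sun] = [246, 225]
r7 m[φ1→slip] = [223, 155]
r7 m[φ2→cld] = [8, 5]
r7 m[φ3→slip] = [2, 9]
r7 m[φ4→slip] = [8, 3]
r7 m[φ5→slip] = [3, 1]
r7 m[sun→φ0] = [246, 225]
r7 m[sun→φ1] = [34, 29]
r7 m[slip→φ1] = [48, 27]
r7 m[slip→φ3] = [5352, 465]
r7 m[slip→φ4] = [1338, 1395]
r7 m[slip→φ5] = [3568, 4185]
r7 m[cld→φ0] = [8, 5]
r7 m[cld→φ2] = [1413, 717]
fixed point reached at round 7
b[sun] = ⊗ incoming = [8364, 6525]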